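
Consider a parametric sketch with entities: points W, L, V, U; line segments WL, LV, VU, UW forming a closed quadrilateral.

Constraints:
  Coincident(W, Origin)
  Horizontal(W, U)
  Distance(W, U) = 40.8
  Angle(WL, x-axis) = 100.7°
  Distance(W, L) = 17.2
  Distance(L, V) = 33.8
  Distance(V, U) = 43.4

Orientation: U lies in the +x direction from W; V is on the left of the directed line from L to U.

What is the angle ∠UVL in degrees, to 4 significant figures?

74.08°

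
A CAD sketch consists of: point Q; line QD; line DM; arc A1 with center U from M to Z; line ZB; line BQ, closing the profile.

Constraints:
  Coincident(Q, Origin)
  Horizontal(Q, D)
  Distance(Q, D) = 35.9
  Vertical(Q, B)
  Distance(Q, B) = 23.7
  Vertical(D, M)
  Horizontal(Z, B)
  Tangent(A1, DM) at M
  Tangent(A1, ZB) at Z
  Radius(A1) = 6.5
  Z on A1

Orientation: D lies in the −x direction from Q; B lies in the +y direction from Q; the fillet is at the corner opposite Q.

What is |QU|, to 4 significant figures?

34.06

Q and B share the same x with |QB| = 23.7 and B on the +y side, so B = (0.000, 23.70). The virtual corner opposite Q is at (-35.90, 23.70). The tangent condition forces UM to be normal to DM and tangency of A1 to ZB means the radius UZ is perpendicular to ZB, with radius 6.5, so the center U sits 6.5 in from both sides at U = (-29.40, 17.20). Then |QU| = |U − Q| = 34.06.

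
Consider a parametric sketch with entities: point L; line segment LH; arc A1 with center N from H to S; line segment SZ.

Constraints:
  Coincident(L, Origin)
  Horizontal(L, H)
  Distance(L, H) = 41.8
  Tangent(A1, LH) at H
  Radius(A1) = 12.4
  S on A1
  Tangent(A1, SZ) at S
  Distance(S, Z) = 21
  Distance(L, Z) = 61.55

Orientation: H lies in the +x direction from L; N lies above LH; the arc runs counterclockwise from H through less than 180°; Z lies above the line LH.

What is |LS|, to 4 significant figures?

55.93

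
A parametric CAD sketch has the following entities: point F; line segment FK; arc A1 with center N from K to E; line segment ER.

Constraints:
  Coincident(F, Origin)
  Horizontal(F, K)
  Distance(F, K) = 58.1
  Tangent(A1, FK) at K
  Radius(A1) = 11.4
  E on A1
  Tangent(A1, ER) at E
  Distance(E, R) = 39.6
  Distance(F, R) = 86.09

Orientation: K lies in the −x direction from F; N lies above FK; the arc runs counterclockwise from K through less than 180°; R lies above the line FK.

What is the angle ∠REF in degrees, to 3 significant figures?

142°

Checks: |NK| = 11.40 ✓; |NE| = 11.40 ✓; ∠(NE, ER) = 90.00° ✓; |ER| = 39.60 ✓; |FR| = 86.09 ✓.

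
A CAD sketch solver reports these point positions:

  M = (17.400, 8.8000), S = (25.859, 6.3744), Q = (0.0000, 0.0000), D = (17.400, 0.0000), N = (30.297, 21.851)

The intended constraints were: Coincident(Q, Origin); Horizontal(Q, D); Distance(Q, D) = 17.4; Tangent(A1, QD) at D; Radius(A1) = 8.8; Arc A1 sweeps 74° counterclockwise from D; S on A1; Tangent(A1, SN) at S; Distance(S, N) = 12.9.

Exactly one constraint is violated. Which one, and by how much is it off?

Distance(S, N) = 12.9 — off by 3.20.

Q = (0.00, 0.00) ✓; Q.y = 0.00, D.y = 0.00 ✓; |QD| = 17.40 ✓; ∠(MD, DQ) = 90.00° ✓; |MD| = 8.800 ✓; bearing(M→S) − bearing(M→D) = 74.00° ✓; |MS| = 8.800 ✓; ∠(MS, SN) = 90.00° ✓; |SN| = 16.10 ✗.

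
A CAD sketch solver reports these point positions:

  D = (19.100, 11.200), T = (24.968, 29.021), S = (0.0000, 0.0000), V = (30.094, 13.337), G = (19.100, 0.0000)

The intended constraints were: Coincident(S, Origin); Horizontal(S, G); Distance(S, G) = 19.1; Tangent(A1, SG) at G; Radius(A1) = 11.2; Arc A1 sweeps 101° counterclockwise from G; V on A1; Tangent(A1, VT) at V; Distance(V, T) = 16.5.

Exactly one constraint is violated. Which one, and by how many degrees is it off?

Tangent(A1, VT) at V — off by 7.10°.

S = (0.00, 0.00) ✓; S.y = 0.00, G.y = 0.00 ✓; |SG| = 19.10 ✓; ∠(DG, GS) = 90.00° ✓; |DG| = 11.20 ✓; bearing(D→V) − bearing(D→G) = 101.0° ✓; |DV| = 11.20 ✓; ∠(DV, VT) = 82.90° ✗; |VT| = 16.50 ✓.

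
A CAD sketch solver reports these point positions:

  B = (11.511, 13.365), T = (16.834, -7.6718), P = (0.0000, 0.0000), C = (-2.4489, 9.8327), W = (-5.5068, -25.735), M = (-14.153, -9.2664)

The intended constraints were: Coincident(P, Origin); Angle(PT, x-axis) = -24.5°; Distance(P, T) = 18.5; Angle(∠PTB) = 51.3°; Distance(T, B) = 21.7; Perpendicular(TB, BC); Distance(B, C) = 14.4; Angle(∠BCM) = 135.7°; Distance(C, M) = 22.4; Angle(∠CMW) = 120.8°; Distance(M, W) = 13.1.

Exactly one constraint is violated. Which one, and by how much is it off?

Distance(M, W) = 13.1 — off by 5.50.

P = (0.00, 0.00) ✓; PT at -24.50° ✓; |PT| = 18.50 ✓; ∠PTB = 51.30° ✓; |TB| = 21.70 ✓; ∠(TB, BC) = 90.00° ✓; |BC| = 14.40 ✓; ∠BCM = 135.7° ✓; |CM| = 22.40 ✓; ∠CMW = 120.8° ✓; |MW| = 18.60 ✗.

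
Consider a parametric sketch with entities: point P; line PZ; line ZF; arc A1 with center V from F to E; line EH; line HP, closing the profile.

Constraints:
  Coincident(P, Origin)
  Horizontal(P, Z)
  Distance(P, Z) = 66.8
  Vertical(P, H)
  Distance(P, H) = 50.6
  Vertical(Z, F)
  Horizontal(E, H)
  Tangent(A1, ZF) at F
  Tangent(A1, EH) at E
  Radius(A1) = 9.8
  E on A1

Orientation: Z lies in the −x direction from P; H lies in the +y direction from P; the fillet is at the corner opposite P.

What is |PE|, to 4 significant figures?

76.22

P is at the origin; P and Z share the same y with |PZ| = 66.8 and Z on the −x side, so Z = (-66.80, 0.000). PH is vertical with |PH| = 50.6 and H on the +y side, so H = (0.000, 50.60). The virtual corner opposite P is at (-66.80, 50.60). Since A1 is tangent to ZF there, VF ⟂ ZF and tangency of A1 to EH means the radius VE is perpendicular to EH, with radius 9.8, so the center V sits 9.8 in from both sides at V = (-57.00, 40.80). That places the tangent points at F = (-66.80, 40.80) on ZF and E = (-57.00, 50.60) on EH. Then |PE| = |E − P| = 76.22.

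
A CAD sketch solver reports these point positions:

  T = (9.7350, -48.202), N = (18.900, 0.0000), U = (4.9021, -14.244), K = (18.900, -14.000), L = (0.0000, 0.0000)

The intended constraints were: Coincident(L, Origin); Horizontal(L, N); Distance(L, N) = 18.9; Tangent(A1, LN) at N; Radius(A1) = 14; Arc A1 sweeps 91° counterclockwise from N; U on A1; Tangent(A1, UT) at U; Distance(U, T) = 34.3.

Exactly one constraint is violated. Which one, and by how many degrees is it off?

Tangent(A1, UT) at U — off by 7.10°.

L = (0.00, 0.00) ✓; L.y = 0.00, N.y = 0.00 ✓; |LN| = 18.90 ✓; ∠(KN, NL) = 90.00° ✓; |KN| = 14.00 ✓; bearing(K→U) − bearing(K→N) = 91.00° ✓; |KU| = 14.00 ✓; ∠(KU, UT) = 82.90° ✗; |UT| = 34.30 ✓.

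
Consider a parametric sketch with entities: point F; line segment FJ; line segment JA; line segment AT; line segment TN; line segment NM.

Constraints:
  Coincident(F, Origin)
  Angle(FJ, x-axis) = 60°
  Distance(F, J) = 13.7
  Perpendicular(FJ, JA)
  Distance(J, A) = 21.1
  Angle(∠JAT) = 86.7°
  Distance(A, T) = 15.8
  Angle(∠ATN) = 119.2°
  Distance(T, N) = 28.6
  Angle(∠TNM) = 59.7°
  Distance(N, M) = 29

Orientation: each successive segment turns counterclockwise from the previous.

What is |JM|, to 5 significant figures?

3.3748

∠ATN = 119.2° gives TN at -55.900° from the x-axis; with |TN| = 28.6, N = (-2.4881, -15.383). ∠TNM = 59.7° gives NM at 64.400° from the x-axis; with |NM| = 29.0, M = (10.042, 10.770). Then |JM| = |M − J| = 3.3748.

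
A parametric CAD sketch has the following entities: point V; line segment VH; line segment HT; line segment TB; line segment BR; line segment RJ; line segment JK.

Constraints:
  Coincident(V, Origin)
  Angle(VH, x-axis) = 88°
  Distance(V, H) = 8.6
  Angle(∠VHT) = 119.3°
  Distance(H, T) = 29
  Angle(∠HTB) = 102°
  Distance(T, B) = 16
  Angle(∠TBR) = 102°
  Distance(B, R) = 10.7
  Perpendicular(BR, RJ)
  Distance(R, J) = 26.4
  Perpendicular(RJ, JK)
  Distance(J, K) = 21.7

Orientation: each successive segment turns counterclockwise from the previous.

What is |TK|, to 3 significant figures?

13.2

V is at the origin; VH runs at 88.0° with length 8.6, so H = (0.300, 8.59). ∠VHT = 119.3° gives HT at 149° from the x-axis; with |HT| = 29.0, T = (-24.5, 23.7). ∠HTB = 102.0° gives TB at -133° from the x-axis; with |TB| = 16.0, B = (-35.5, 12.0). ∠TBR = 102.0° gives BR at -55.3° from the x-axis; with |BR| = 10.7, R = (-29.4, 3.22). BR is perpendicular to RJ, so RJ runs at 34.7°; with |RJ| = 26.4, J = (-7.66, 18.2). The perpendicularity gives JK at right angles to RJ, so JK runs at 125°; with |JK| = 21.7, K = (-20.0, 36.1). Then |TK| = |K − T| = 13.2.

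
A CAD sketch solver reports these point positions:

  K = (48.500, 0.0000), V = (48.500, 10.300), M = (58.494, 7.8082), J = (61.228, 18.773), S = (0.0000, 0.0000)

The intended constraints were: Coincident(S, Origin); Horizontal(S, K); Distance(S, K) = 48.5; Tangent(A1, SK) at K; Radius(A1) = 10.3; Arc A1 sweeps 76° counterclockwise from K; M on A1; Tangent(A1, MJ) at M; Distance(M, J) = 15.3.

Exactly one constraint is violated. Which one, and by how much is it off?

Distance(M, J) = 15.3 — off by 4.00.

S = (0.00, 0.00) ✓; S.y = 0.00, K.y = 0.00 ✓; |SK| = 48.50 ✓; ∠(VK, KS) = 90.00° ✓; |VK| = 10.30 ✓; bearing(V→M) − bearing(V→K) = 76.00° ✓; |VM| = 10.30 ✓; ∠(VM, MJ) = 90.00° ✓; |MJ| = 11.30 ✗.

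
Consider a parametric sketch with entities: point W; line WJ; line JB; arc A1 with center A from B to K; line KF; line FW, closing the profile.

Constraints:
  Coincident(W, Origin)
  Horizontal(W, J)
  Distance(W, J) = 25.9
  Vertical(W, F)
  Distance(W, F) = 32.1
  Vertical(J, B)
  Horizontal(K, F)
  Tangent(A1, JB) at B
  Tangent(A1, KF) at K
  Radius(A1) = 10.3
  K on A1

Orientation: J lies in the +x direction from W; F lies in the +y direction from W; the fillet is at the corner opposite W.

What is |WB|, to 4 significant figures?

33.85

W is at the origin; W and J share the same y with |WJ| = 25.9 and J on the +x side, so J = (25.90, 0.000). WF is vertical with |WF| = 32.1 and F on the +y side, so F = (0.000, 32.10). The virtual corner opposite W is at (25.90, 32.10). A1 meets JB tangentially, so AB is at right angles to JB and since A1 is tangent to KF there, AK ⟂ KF, with radius 10.3, so the center A sits 10.3 in from both sides at A = (15.60, 21.80). That places the tangent points at B = (25.90, 21.80) on JB and K = (15.60, 32.10) on KF. Then |WB| = |B − W| = 33.85.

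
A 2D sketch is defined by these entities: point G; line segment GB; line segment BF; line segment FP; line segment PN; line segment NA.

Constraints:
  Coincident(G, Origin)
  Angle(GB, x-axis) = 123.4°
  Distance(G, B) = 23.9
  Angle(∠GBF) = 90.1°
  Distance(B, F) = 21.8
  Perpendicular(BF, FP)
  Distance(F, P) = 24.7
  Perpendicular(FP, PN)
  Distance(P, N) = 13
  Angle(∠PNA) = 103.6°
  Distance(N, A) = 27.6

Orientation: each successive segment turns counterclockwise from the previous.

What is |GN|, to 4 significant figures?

8.878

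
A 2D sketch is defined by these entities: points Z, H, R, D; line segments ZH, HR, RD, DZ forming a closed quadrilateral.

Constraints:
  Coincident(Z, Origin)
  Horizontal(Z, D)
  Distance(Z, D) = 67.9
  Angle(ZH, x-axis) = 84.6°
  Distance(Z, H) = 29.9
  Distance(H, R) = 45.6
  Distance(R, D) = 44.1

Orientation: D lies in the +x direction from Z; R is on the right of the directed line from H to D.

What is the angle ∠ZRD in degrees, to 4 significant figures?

144.8°

Checks: |HR| = 45.60 ✓; |RD| = 44.10 ✓.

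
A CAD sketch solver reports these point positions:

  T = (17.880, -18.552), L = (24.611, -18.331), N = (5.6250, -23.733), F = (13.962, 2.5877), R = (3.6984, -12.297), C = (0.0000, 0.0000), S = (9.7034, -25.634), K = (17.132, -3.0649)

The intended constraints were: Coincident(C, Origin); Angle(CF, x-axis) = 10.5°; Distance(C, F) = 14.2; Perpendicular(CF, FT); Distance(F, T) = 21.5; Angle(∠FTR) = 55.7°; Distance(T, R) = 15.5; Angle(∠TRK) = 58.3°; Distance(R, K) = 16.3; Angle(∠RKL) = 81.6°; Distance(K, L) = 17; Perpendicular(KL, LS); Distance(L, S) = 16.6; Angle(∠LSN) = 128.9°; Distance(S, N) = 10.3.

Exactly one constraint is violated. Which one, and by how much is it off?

Distance(S, N) = 10.3 — off by 5.80.

C = (0.00, 0.00) ✓; CF at 10.50° ✓; |CF| = 14.20 ✓; ∠(CF, FT) = 90.00° ✓; |FT| = 21.50 ✓; ∠FTR = 55.70° ✓; |TR| = 15.50 ✓; ∠TRK = 58.30° ✓; |RK| = 16.30 ✓; ∠RKL = 81.60° ✓; |KL| = 17.00 ✓; ∠(KL, LS) = 90.00° ✓; |LS| = 16.60 ✓; ∠LSN = 128.9° ✓; |SN| = 4.500 ✗.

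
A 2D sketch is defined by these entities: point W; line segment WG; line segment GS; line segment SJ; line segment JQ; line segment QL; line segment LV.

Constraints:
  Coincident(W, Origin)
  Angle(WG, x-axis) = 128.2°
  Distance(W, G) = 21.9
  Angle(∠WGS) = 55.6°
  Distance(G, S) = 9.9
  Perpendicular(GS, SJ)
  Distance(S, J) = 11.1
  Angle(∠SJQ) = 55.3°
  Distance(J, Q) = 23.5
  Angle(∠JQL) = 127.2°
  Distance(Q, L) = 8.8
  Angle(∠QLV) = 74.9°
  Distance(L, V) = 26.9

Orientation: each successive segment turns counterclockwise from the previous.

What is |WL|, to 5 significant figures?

36.619

W is at the origin; WG runs at 128.2° with length 21.9, so G = (-13.543, 17.210). ∠WGS = 55.6° gives GS at -107.40° from the x-axis; with |GS| = 9.9, S = (-16.504, 7.7633). GS is perpendicular to SJ, so SJ runs at -17.400°; with |SJ| = 11.1, J = (-5.9116, 4.4439). ∠SJQ = 55.3° gives JQ at 107.30° from the x-axis; with |JQ| = 23.5, Q = (-12.900, 26.881). ∠JQL = 127.2° gives QL at 160.10° from the x-axis; with |QL| = 8.8, L = (-21.174, 29.876). Then |WL| = |L − W| = 36.619.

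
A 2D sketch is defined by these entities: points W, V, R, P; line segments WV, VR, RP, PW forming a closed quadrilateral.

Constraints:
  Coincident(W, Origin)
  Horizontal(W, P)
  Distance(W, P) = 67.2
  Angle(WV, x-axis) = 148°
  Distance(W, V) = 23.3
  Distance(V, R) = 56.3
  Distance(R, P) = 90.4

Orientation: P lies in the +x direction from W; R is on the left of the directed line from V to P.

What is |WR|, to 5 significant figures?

63.858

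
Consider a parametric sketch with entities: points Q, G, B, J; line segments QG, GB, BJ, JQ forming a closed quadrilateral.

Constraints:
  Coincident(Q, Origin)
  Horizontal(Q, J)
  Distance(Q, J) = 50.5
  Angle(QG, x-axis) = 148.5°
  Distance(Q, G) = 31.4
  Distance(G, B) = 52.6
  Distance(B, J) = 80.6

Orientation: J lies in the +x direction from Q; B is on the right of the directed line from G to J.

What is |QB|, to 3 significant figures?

42.0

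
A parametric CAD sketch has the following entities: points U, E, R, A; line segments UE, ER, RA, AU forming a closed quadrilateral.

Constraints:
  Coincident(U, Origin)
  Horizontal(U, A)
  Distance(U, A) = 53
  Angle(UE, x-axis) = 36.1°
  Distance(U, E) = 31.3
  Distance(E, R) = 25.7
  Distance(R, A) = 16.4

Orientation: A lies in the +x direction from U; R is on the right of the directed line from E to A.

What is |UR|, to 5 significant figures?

37.437

U is at the origin; UA is horizontal with |UA| = 53.0 and A in +x, so A = (53.0, 0). UE runs at 36.1° with |UE| = 31.3, so E = (25.290, 18.442). R is determined by |ER| = 25.7 and |RA| = 16.4 together: it lies at the intersection of circle(E, 25.7) and circle(A, 16.4). With |EA| = 33.286, the foot of the radical line on EA is 22.524 from E and the perpendicular offset is √(25.7² − 22.524²) = 12.375. Taking the right-of-EA solution: R = (37.185, -4.3399).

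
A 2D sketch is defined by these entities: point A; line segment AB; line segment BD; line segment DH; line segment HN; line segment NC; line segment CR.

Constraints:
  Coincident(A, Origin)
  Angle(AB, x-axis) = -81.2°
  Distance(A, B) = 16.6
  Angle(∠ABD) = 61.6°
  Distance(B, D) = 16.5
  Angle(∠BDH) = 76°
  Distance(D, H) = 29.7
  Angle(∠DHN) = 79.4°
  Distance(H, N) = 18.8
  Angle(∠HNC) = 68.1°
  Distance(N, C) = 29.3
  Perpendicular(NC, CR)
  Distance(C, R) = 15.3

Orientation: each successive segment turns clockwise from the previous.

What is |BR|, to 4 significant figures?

26.80

∠HNC = 68.1° gives NC at -156.1° from the x-axis; with |NC| = 29.3, C = (-9.878, -11.11). The perpendicularity gives CR at right angles to NC, so CR runs at 113.9°; with |CR| = 15.3, R = (-16.08, 2.879). Then |BR| = |R − B| = 26.80.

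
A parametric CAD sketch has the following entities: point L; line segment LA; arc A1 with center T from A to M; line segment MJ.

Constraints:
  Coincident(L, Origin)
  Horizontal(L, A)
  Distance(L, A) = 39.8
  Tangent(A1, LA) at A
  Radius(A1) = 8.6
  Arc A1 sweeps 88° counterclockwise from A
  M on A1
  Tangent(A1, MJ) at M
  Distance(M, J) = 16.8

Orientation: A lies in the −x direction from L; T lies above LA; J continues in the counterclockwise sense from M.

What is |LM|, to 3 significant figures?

32.3

L is at the origin; LA is horizontal with |LA| = 39.8 and A on the −x side, so A = (-39.8, 0.00). A1 meets LA tangentially, so TA is at right angles to LA, so T = A + (0, 8.6) = (-39.8, 8.60). On A1, A sits at bearing -90° from T; an 88° counterclockwise sweep puts M at bearing -2°, so M = T + 8.6·(cos -2°, sin -2°) = (-31.2, 8.30). Then |LM| = |M − L| = 32.3.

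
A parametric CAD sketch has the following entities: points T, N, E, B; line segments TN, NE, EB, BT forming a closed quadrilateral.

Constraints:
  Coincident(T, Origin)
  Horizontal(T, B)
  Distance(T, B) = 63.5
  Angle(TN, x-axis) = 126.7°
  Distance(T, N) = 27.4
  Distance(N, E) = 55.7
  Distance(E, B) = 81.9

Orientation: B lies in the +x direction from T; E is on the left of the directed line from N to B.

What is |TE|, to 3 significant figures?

69.0

T is at the origin; TB is horizontal with |TB| = 63.5 and B in +x, so B = (63.5, 0). TN runs at 126.7° with |TN| = 27.4, so N = (-16.4, 22.0). E is determined by |NE| = 55.7 and |EB| = 81.9 together: it lies at the intersection of circle(N, 55.7) and circle(B, 81.9). With |NB| = 82.8, the foot of the radical line on NB is 19.7 from N and the perpendicular offset is √(55.7² − 19.7²) = 52.1. Taking the left-of-NB solution: E = (16.4, 67.0).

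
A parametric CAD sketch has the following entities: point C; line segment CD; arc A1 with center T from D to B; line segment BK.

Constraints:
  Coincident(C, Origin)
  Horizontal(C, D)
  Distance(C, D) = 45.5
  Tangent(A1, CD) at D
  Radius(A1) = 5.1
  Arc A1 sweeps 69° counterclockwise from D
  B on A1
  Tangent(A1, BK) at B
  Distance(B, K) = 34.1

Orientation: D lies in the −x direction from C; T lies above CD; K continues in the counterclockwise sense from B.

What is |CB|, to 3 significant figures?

40.9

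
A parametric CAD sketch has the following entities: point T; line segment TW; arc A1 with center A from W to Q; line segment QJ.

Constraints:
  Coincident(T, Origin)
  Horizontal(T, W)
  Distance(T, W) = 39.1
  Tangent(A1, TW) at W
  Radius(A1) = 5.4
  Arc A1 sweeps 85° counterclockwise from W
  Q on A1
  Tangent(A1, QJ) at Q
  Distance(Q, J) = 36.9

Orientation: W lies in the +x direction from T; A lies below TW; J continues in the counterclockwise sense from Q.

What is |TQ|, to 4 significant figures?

34.08

T is at the origin; T and W share the same y with |TW| = 39.1 and W on the +x side, so W = (39.10, 0.000). The tangent condition forces AW to be normal to TW, so A = W + (0, -5.4) = (39.10, -5.400). On A1, W sits at bearing 90° from A; an 85° counterclockwise sweep puts Q at bearing 175°, so Q = A + 5.4·(cos 175°, sin 175°) = (33.72, -4.929). Then |TQ| = |Q − T| = 34.08.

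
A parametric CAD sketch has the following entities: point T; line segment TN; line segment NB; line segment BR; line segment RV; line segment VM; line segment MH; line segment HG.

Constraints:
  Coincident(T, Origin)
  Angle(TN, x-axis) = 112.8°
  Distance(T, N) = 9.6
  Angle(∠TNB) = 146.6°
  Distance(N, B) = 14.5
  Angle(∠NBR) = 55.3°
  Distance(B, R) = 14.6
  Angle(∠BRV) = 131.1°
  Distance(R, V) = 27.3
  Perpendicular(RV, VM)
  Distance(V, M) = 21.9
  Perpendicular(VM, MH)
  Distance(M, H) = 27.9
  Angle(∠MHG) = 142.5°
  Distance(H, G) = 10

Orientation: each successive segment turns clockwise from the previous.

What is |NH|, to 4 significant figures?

10.74

T is at the origin; TN runs at 112.8° with length 9.6, so N = (-3.720, 8.850). ∠TNB = 146.6° gives NB at 79.40° from the x-axis; with |NB| = 14.5, B = (-1.053, 23.10). ∠NBR = 55.3° gives BR at -45.30° from the x-axis; with |BR| = 14.6, R = (9.217, 12.72). ∠BRV = 131.1° gives RV at -94.20° from the x-axis; with |RV| = 27.3, V = (7.217, -14.50). RV ⟂ VM, so VM runs at 175.8°; with |VM| = 21.9, M = (-14.62, -12.90). VM is perpendicular to MH, so MH runs at 85.80°; with |MH| = 27.9, H = (-12.58, 14.93). Then |NH| = |H − N| = 10.74.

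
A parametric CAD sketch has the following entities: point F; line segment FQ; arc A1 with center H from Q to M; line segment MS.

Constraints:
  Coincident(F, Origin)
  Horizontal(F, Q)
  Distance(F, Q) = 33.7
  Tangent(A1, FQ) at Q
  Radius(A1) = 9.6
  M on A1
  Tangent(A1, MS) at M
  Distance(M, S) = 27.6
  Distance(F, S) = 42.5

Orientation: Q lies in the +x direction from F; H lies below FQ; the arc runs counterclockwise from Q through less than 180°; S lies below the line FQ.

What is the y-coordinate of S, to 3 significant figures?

-36.4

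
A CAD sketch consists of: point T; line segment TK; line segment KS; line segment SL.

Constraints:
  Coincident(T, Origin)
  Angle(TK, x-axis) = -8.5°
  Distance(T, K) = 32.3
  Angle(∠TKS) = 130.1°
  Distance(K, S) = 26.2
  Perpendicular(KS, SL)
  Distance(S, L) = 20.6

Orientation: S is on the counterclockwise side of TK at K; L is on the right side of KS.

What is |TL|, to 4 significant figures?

65.29

T is at the origin; TK runs at -8.5° with length 32.3, so K = 32.3·(cos -8.5°, sin -8.5°) = (31.95, -4.774). ∠TKS = 130.1°, so KS runs at -8.5° + (180° − 130.1°) = 41.40° from the x-axis; with |KS| = 26.2, S = K + 26.2·(cos 41.40°, sin 41.40°) = (51.60, 12.55). KS ⟂ SL; with |SL| = 20.6 on the right of KS, L = S + 20.6·(0.6613, -0.7501) = (65.22, -2.900). Then |TL| = |L − T| = 65.29.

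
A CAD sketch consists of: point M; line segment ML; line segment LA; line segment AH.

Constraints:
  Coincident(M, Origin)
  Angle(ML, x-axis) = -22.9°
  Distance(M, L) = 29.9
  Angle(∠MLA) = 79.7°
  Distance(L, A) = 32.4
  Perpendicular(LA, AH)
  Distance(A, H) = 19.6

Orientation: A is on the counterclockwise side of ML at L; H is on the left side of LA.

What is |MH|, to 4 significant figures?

28.78

M is at the origin; ML runs at -22.9° with length 29.9, so L = 29.9·(cos -22.9°, sin -22.9°) = (27.54, -11.63). ∠MLA = 79.7°, so LA runs at -22.9° + (180° − 79.7°) = 77.40° from the x-axis; with |LA| = 32.4, A = L + 32.4·(cos 77.40°, sin 77.40°) = (34.61, 19.98). LA ⟂ AH; with |AH| = 19.6 on the left of LA, H = A + 19.6·(-0.9759, 0.2181) = (15.48, 24.26). Then |MH| = |H − M| = 28.78.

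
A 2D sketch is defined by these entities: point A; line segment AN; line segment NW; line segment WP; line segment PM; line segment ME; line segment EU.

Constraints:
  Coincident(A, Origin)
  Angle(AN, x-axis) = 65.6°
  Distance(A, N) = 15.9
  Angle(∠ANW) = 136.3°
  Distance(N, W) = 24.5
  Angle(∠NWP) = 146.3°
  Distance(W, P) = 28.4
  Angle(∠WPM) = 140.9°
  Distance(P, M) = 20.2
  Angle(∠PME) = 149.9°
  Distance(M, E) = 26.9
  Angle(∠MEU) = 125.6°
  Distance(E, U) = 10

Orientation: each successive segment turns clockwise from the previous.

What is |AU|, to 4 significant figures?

73.95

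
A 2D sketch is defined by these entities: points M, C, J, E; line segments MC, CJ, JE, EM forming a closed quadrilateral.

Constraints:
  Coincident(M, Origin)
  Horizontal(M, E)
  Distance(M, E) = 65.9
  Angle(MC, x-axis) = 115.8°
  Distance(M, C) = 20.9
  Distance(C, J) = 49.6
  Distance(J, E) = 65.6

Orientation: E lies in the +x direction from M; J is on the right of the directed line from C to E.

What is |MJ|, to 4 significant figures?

28.99

Checks: |CJ| = 49.60 ✓; |JE| = 65.60 ✓.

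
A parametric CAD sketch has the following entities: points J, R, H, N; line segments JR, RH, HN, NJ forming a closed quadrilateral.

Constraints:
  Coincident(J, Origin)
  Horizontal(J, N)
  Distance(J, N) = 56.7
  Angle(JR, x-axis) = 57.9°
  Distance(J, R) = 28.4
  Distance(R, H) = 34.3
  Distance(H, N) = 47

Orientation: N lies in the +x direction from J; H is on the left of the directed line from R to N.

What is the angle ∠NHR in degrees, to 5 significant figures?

70.515°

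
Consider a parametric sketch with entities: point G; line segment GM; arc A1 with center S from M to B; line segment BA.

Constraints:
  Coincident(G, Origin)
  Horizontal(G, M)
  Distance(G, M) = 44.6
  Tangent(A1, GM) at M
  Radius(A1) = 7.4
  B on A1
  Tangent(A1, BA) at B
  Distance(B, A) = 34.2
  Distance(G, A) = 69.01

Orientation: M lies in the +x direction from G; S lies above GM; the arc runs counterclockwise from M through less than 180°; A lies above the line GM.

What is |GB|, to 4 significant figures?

52.36

Checks: ∠(SM, MG) = 90.00° ✓; |SM| = 7.400 ✓; |SB| = 7.400 ✓; ∠(SB, BA) = 90.00° ✓; |BA| = 34.20 ✓; |GA| = 69.01 ✓.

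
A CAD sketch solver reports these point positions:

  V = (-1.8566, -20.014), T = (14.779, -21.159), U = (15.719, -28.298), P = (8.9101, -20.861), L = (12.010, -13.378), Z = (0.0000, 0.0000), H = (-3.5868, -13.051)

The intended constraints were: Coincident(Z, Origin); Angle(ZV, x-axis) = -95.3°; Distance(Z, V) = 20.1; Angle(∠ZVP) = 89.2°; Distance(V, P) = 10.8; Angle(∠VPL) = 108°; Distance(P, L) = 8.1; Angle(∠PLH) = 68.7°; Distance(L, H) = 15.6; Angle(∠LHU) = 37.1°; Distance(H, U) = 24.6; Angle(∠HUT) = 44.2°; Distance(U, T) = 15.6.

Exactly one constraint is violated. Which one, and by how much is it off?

Distance(U, T) = 15.6 — off by 8.40.

Z = (0.00, 0.00) ✓; ZV at -95.30° ✓; |ZV| = 20.10 ✓; ∠ZVP = 89.20° ✓; |VP| = 10.80 ✓; ∠VPL = 108.0° ✓; |PL| = 8.100 ✓; ∠PLH = 68.70° ✓; |LH| = 15.60 ✓; ∠LHU = 37.10° ✓; |HU| = 24.60 ✓; ∠HUT = 44.20° ✓; |UT| = 7.201 ✗.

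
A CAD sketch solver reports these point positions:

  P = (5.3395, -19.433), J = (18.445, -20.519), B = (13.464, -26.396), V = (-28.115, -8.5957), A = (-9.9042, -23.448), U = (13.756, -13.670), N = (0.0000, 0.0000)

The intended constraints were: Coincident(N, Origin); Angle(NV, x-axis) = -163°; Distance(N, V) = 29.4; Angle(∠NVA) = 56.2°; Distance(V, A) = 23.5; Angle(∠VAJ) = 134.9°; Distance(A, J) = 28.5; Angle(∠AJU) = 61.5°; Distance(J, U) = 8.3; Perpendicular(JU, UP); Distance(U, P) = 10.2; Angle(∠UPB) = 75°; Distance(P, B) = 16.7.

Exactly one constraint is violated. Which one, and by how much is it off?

Distance(P, B) = 16.7 — off by 6.00.

N = (0.00, 0.00) ✓; NV at -163.0° ✓; |NV| = 29.40 ✓; ∠NVA = 56.20° ✓; |VA| = 23.50 ✓; ∠VAJ = 134.9° ✓; |AJ| = 28.50 ✓; ∠AJU = 61.50° ✓; |JU| = 8.300 ✓; ∠(JU, UP) = 90.00° ✓; |UP| = 10.20 ✓; ∠UPB = 75.00° ✓; |PB| = 10.70 ✗.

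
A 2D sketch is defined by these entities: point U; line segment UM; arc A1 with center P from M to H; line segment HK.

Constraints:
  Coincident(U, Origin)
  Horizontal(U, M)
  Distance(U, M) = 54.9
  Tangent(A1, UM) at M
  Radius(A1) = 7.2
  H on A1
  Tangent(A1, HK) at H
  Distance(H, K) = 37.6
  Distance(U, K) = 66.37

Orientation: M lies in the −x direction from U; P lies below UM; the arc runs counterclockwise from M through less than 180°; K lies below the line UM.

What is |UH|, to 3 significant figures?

62.4

Checks: U.y = 0.00, M.y = 0.00 ✓; |PH| = 7.200 ✓; ∠(PH, HK) = 90.00° ✓; |HK| = 37.60 ✓; |UK| = 66.37 ✓.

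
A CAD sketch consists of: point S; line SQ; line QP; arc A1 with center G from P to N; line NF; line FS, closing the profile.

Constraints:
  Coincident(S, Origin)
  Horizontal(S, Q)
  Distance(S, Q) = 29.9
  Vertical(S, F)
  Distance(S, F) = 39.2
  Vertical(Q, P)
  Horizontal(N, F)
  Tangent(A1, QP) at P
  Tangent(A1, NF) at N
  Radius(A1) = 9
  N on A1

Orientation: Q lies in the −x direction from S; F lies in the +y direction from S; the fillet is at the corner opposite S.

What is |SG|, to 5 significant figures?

36.727

S and F share the same x with |SF| = 39.2 and F on the +y side, so F = (0.0000, 39.200). The virtual corner opposite S is at (-29.900, 39.200). The tangent condition forces GP to be normal to QP and since A1 is tangent to NF there, GN ⟂ NF, with radius 9.0, so the center G sits 9.0 in from both sides at G = (-20.900, 30.200). Then |SG| = |G − S| = 36.727.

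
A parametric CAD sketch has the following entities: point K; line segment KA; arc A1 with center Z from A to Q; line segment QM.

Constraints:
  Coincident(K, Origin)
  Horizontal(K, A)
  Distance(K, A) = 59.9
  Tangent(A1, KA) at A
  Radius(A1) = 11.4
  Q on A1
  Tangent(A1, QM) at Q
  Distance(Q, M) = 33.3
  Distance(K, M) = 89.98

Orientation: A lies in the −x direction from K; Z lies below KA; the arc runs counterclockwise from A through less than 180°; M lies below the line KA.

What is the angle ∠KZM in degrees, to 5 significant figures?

137.01°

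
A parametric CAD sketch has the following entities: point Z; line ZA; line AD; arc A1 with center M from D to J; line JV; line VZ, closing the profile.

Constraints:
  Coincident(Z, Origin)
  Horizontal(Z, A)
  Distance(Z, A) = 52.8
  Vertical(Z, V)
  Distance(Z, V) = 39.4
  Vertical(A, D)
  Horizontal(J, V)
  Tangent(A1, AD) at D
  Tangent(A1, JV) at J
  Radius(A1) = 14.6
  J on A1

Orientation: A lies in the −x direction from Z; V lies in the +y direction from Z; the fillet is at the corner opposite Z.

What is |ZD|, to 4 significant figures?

58.33

The virtual corner opposite Z is at (-52.80, 39.40). Since A1 is tangent to AD there, MD ⟂ AD and the tangent condition forces MJ to be normal to JV, with radius 14.6, so the center M sits 14.6 in from both sides at M = (-38.20, 24.80). That places the tangent points at D = (-52.80, 24.80) on AD and J = (-38.20, 39.40) on JV. Then |ZD| = |D − Z| = 58.33.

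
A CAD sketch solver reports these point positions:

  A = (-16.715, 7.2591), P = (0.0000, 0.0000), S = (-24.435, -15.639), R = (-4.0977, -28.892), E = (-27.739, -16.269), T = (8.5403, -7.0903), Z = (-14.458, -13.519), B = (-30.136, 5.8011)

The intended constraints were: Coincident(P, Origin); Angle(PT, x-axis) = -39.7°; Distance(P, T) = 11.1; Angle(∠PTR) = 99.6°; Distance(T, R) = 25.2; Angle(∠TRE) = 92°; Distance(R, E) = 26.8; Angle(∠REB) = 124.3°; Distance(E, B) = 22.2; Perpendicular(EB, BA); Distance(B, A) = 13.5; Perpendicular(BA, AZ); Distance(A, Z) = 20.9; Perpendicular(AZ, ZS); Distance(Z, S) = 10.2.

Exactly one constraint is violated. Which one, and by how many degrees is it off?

Perpendicular(AZ, ZS) — off by 5.80°.

P = (0.00, 0.00) ✓; PT at -39.70° ✓; |PT| = 11.10 ✓; ∠PTR = 99.60° ✓; |TR| = 25.20 ✓; ∠TRE = 92.00° ✓; |RE| = 26.80 ✓; ∠REB = 124.3° ✓; |EB| = 22.20 ✓; ∠(EB, BA) = 90.00° ✓; |BA| = 13.50 ✓; ∠(BA, AZ) = 90.00° ✓; |AZ| = 20.90 ✓; ∠(AZ, ZS) = 84.20° ✗; |ZS| = 10.20 ✓.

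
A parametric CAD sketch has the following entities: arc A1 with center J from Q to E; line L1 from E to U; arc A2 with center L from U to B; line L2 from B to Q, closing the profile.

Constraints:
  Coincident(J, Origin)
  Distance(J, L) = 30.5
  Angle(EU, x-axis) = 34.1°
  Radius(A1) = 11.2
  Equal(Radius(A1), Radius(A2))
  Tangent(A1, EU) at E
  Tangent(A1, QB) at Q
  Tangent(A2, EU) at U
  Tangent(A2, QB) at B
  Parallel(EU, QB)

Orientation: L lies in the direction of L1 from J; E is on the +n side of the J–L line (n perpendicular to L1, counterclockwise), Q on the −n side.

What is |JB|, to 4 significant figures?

32.49

Tangency of A1 to both parallel lines with radius 11.2 puts E and Q at J ± 11.2·n: E = (-6.279, 9.274), Q = (6.279, -9.274). Equal radii place U and B the same way about L: U = L + 11.2·n = (18.98, 26.37), B = L − 11.2·n = (31.53, 7.825). Then |JB| = |B − J| = 32.49.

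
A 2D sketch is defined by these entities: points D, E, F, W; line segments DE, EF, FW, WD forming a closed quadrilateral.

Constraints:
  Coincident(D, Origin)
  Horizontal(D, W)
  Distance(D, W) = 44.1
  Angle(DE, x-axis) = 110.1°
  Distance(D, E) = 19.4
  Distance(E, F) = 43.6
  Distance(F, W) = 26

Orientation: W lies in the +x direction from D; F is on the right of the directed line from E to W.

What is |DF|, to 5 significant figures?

26.558

Checks: |EF| = 43.60 ✓; |FW| = 26.00 ✓.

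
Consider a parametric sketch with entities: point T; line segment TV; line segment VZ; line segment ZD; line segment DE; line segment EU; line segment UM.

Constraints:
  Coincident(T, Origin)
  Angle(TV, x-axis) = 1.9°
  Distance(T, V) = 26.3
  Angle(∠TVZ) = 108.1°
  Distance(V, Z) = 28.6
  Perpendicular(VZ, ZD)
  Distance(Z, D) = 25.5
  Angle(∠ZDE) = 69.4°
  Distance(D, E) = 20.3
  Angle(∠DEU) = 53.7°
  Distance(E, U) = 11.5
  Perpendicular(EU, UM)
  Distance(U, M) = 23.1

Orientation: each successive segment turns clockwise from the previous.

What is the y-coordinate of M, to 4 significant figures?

-39.80

∠DEU = 53.7° gives EU at -36.90° from the x-axis; with |EU| = 11.5, U = (21.51, -21.33). EU is perpendicular to UM, so UM runs at -126.9°; with |UM| = 23.1, M = (7.644, -39.80). So M.y = -39.80.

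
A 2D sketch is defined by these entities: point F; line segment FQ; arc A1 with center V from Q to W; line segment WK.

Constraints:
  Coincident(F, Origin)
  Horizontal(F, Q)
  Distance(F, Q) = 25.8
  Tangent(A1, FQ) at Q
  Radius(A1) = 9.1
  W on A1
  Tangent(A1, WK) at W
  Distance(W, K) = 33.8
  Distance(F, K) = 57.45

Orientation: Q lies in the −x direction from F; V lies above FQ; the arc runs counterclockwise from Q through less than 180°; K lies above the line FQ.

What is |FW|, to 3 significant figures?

24.0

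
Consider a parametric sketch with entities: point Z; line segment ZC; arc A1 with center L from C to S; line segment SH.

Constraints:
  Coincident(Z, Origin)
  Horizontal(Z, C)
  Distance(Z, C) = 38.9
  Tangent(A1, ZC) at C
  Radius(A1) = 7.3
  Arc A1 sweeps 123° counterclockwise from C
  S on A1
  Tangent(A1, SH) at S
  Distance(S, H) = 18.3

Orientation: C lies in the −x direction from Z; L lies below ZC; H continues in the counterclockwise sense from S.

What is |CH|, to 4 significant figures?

26.90

Z is at the origin; Z and C share the same y with |ZC| = 38.9 and C on the −x side, so C = (-38.90, 0.000). Since A1 is tangent to ZC there, LC ⟂ ZC, so L = C + (0, -7.3) = (-38.90, -7.300). On A1, C sits at bearing 90° from L; a 123° counterclockwise sweep puts S at bearing 213°, so S = L + 7.3·(cos 213°, sin 213°) = (-45.02, -11.28). Tangency of A1 to SH means the radius LS is perpendicular to SH, so SH runs along (−sin 213°, cos 213°); with |SH| = 18.3, H = (-35.06, -26.62). Then |CH| = |H − C| = 26.90.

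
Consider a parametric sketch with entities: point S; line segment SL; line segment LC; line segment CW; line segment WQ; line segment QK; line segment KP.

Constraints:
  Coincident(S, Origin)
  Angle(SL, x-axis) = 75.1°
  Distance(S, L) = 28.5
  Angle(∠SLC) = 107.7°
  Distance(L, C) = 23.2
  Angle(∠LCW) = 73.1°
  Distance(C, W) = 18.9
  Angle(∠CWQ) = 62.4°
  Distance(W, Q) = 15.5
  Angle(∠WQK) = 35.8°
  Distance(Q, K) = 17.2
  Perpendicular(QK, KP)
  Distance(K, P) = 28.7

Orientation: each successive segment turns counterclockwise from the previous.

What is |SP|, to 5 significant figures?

30.076

S is at the origin; SL runs at 75.1° with length 28.5, so L = (7.3283, 27.542). ∠SLC = 107.7° gives LC at 147.40° from the x-axis; with |LC| = 23.2, C = (-12.217, 40.041). ∠LCW = 73.1° gives CW at -105.70° from the x-axis; with |CW| = 18.9, W = (-17.331, 21.846). ∠CWQ = 62.4° gives WQ at 11.900° from the x-axis; with |WQ| = 15.5, Q = (-2.1641, 25.042). ∠WQK = 35.8° gives QK at 156.10° from the x-axis; with |QK| = 17.2, K = (-17.889, 32.011). The perpendicularity gives KP at right angles to QK, so KP runs at -113.90°; with |KP| = 28.7, P = (-29.517, 5.7718). Then |SP| = |P − S| = 30.076.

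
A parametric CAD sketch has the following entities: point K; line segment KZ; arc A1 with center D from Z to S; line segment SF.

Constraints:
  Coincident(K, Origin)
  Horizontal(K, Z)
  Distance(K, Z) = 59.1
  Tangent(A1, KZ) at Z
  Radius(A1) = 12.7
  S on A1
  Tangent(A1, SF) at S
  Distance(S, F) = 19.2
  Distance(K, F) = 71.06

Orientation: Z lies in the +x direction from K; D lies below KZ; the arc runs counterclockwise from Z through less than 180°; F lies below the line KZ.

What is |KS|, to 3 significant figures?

53.5

Checks: |DS| = 12.70 ✓; ∠(DS, SF) = 90.00° ✓; |SF| = 19.20 ✓; |KF| = 71.06 ✓.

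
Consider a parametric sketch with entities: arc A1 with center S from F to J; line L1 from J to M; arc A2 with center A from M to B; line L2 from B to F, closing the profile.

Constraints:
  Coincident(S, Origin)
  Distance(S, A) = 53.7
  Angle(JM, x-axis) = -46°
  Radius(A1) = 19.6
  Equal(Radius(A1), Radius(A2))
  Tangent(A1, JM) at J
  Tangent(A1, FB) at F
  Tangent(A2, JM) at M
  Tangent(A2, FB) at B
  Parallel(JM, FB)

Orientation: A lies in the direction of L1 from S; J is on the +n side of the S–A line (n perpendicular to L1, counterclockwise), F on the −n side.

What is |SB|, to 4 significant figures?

57.17

Tangency of A1 to both parallel lines with radius 19.6 puts J and F at S ± 19.6·n: J = (14.10, 13.62), F = (-14.10, -13.62). Equal radii place M and B the same way about A: M = A + 19.6·n = (51.40, -25.01), B = A − 19.6·n = (23.20, -52.24). Then |SB| = |B − S| = 57.17.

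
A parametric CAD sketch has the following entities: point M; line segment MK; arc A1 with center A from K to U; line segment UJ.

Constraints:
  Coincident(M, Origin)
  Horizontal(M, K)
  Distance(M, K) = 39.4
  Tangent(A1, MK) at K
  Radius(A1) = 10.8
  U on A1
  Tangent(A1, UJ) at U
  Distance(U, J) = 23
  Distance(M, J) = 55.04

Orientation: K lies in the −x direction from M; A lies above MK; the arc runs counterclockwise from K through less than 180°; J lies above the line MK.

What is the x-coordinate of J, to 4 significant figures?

-41.53

Checks: |AU| = 10.80 ✓; ∠(AU, UJ) = 90.00° ✓; |UJ| = 23.00 ✓; |MJ| = 55.04 ✓.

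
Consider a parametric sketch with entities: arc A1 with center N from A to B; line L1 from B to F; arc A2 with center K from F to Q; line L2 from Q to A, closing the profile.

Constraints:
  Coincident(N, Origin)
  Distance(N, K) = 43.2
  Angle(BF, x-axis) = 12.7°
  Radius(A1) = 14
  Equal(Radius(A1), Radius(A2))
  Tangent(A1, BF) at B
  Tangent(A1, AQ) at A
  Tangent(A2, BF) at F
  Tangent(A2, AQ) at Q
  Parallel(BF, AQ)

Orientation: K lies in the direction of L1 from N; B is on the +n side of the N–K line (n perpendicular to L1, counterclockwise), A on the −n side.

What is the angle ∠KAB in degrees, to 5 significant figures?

72.044°

The slot axis is L1's direction at 12.7°, so u = (cos 12.7°, sin 12.7°) = (0.97553, 0.21985) and n = (−sin 12.7°, cos 12.7°) = (-0.21985, 0.97553). N is at the origin and K lies 43.2 along u from N, so K = 43.2·u = (42.143, 9.4974). Tangency of A1 to both parallel lines with radius 14.0 puts B and A at N ± 14.0·n: B = (-3.0778, 13.657), A = (3.0778, -13.657). Then cos ∠KAB = AK·AB / (|AK||AB|), giving 72.044°.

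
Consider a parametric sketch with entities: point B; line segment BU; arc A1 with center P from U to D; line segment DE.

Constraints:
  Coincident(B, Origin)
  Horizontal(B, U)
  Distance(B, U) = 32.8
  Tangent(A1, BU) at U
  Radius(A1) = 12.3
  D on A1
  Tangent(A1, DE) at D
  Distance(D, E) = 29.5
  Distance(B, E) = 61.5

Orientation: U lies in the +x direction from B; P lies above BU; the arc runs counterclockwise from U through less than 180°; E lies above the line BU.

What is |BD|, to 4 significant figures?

46.75

Checks: |BU| = 32.80 ✓; |PD| = 12.30 ✓; ∠(PD, DE) = 90.00° ✓; |DE| = 29.50 ✓; |BE| = 61.50 ✓.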